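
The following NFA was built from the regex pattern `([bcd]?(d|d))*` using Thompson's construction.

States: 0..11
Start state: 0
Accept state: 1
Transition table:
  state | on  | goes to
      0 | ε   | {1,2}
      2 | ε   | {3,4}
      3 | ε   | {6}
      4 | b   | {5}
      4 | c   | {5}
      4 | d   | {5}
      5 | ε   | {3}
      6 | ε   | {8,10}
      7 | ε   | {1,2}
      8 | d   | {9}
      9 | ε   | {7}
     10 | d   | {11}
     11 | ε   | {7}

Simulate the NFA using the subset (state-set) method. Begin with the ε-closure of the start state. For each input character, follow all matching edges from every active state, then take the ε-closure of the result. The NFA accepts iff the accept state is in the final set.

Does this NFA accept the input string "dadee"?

start: ε-closure({0}) = {0,1,2,3,4,6,8,10}
'd' @ 1: {1,2,3,4,5,6,7,8,9,10,11}  (accept∈set)
'a' @ 2: {}  — dead — no transitions
rest 'dee' ignored (set empty)
final: {}; accept 1 not in set

Answer: REJECT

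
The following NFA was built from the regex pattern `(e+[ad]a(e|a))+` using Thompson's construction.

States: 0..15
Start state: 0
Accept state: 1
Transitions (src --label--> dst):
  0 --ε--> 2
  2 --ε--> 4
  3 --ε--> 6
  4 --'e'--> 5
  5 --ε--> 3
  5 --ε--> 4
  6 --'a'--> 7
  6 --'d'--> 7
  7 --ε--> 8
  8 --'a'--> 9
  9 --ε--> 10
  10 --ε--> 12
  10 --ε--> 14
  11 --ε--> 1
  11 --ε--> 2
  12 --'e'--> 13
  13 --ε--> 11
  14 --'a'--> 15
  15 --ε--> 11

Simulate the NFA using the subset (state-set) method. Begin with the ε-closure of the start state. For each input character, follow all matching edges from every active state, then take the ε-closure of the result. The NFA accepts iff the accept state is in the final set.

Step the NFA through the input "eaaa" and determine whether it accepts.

Answer: ACCEPT

Steps:
S₀ = ε-closure({0}) = {0,2,4}
'e' @ 1: {3,4,5,6}
'a' @ 2: {7,8}
'a' @ 3: {9,10,12,14}
'a' @ 4: {1,2,4,11,15}  [accepting]
end set {1,2,4,11,15} — state 1 in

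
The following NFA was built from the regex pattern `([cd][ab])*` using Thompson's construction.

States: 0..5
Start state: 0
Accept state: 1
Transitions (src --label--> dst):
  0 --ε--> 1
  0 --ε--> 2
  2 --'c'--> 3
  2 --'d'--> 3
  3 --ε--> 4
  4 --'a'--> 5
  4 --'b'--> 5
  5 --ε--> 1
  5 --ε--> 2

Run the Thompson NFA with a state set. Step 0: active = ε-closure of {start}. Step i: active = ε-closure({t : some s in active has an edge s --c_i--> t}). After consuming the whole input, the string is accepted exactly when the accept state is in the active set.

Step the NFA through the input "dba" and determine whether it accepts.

Answer: REJECT

Derivation:
initial (ε-close {0}): {0,1,2}
'd' @ 1: {3,4}
'b' @ 2: {1,2,5}  [accepting]
'a' @ 3: {}  — state set empty
final: {}; accept 1 not in set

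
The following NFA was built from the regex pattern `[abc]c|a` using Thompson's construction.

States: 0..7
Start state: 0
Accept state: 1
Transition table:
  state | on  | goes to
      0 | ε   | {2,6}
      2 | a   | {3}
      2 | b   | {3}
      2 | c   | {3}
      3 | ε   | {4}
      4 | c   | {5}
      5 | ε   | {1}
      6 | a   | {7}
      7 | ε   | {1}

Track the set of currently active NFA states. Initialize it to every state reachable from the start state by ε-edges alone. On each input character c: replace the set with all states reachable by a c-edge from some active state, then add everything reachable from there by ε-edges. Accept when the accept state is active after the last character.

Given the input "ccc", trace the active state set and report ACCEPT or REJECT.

start: ε-closure({0}) = {0,2,6}
'c' @ 1: {3,4}
'c' @ 2: {1,5}  [accepting]
'c' @ 3: {}  — state set empty
end set {} — state 1 not in

Answer: REJECT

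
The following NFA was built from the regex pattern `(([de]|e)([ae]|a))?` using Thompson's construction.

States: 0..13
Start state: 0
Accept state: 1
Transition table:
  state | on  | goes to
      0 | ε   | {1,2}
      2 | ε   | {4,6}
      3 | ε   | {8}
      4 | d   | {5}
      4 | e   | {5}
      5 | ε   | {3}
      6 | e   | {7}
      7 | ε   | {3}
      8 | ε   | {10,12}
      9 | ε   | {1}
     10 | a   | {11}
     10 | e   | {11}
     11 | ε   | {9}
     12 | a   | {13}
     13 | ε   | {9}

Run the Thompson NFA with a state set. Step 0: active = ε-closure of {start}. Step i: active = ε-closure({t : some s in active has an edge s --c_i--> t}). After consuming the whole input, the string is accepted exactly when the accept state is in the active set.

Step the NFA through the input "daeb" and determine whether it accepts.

start: ε-closure({0}) = {0,1,2,4,6}
'd' @ 1: {3,5,8,10,12}
'a' @ 2: {1,9,11,13}  [accepting]
'e' @ 3: {}  — state set empty
rest 'b' ignored (set empty)
final: {}; accept 1 not in set

Answer: REJECT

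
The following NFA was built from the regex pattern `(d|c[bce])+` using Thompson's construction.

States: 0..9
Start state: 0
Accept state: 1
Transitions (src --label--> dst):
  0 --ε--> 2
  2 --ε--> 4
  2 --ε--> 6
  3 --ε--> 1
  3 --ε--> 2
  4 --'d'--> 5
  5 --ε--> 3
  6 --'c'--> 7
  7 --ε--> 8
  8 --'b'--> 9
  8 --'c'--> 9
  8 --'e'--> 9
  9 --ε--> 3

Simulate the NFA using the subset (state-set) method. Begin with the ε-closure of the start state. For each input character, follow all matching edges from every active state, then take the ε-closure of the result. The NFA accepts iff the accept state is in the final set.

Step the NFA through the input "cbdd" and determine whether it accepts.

Answer: ACCEPT

Trace:
S₀ = ε-closure({0}) = {0,2,4,6}
'c' @ 1: {7,8}
'b' @ 2: {1,2,3,4,6,9}  ✓accept
'd' @ 3: {1,2,3,4,5,6}  ✓accept
'd' @ 4: {1,2,3,4,5,6}  ✓accept
end set {1,2,3,4,5,6} — state 1 in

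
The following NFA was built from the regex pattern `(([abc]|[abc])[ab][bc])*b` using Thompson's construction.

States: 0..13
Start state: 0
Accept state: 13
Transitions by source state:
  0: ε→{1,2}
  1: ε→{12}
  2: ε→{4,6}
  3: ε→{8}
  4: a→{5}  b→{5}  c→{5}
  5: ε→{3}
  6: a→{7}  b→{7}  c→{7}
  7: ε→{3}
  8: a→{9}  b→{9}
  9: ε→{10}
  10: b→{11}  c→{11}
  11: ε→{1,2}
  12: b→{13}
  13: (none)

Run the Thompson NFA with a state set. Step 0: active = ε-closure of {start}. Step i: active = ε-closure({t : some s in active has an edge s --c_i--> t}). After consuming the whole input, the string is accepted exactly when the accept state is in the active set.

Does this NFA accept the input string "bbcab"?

Answer: REJECT

Steps:
start: ε-closure({0}) = {0,1,2,4,6,12}
'b' @ 1: {3,5,7,8,13}  (accept∈set)
'b' @ 2: {9,10}
'c' @ 3: {1,2,4,6,11,12}
'a' @ 4: {3,5,7,8}
'b' @ 5: {9,10}
end set {9,10} — state 13 not in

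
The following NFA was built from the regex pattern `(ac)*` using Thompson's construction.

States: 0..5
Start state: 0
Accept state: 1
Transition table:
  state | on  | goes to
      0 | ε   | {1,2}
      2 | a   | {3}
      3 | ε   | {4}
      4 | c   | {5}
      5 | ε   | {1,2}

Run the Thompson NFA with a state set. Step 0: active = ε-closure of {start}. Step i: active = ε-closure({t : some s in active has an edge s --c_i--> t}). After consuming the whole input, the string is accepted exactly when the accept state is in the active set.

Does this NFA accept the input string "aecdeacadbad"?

initial (ε-close {0}): {0,1,2}
'a' @ 1: {3,4}
'e' @ 2: {}  — no active states
rest 'cdeacadbad' ignored (set empty)
final: {}; accept 1 not in set

Answer: REJECT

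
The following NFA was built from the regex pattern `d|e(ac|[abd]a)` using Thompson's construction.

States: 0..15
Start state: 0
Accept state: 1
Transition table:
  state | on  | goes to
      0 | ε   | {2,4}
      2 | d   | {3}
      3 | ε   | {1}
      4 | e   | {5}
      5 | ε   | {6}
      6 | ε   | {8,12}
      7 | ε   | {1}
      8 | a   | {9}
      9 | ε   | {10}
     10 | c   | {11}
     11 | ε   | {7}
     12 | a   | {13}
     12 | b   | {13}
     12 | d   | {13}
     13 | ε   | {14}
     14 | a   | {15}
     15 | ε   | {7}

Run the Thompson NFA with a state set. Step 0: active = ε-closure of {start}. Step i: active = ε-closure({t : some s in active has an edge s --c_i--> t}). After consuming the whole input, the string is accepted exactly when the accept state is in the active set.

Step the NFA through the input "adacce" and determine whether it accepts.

Answer: REJECT

Trace:
S₀ = ε-closure({0}) = {0,2,4}
'a' @ 1: {}  — no active states
rest 'dacce' ignored (set empty)
end set {} — state 1 not in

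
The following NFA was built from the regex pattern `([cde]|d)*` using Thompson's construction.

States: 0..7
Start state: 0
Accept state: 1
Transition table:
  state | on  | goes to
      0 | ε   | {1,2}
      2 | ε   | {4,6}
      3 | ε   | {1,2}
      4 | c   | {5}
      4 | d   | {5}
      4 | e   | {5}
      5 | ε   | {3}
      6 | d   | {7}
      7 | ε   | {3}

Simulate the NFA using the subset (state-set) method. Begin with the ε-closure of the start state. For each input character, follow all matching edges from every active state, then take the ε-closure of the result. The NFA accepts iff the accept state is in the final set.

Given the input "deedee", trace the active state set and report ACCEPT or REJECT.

S₀ = ε-closure({0}) = {0,1,2,4,6}
'd' @ 1: {1,2,3,4,5,6,7}  (accept∈set)
'e' @ 2: {1,2,3,4,5,6}  (accept∈set)
'e' @ 3: {1,2,3,4,5,6}  (accept∈set)
'd' @ 4: {1,2,3,4,5,6,7}  (accept∈set)
'e' @ 5: {1,2,3,4,5,6}  (accept∈set)
'e' @ 6: {1,2,3,4,5,6}  (accept∈set)
final: {1,2,3,4,5,6}; accept 1 in set

Answer: ACCEPT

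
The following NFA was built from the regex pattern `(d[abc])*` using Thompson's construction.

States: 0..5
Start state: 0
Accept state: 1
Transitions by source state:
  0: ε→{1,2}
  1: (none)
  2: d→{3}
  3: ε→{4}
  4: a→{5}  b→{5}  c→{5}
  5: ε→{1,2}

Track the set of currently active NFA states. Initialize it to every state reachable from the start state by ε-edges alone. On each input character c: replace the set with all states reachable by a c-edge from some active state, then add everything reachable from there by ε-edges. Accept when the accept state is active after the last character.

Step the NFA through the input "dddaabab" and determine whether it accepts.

start: ε-closure({0}) = {0,1,2}
'd' @ 1: {3,4}
'd' @ 2: {}  — no active states
rest 'daabab' ignored (set empty)
end set {} — state 1 not in

Answer: REJECT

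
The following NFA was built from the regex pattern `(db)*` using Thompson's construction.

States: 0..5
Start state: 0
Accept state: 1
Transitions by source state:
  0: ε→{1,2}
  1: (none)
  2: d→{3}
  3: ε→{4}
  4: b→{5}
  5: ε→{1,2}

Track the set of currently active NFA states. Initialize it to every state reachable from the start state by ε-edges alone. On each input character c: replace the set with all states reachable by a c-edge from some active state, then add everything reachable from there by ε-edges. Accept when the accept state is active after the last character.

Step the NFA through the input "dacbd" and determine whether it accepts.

Answer: REJECT

Derivation:
start: ε-closure({0}) = {0,1,2}
'd' @ 1: {3,4}
'a' @ 2: {}  — no active states
rest 'cbd' ignored (set empty)
end set {} — state 1 not in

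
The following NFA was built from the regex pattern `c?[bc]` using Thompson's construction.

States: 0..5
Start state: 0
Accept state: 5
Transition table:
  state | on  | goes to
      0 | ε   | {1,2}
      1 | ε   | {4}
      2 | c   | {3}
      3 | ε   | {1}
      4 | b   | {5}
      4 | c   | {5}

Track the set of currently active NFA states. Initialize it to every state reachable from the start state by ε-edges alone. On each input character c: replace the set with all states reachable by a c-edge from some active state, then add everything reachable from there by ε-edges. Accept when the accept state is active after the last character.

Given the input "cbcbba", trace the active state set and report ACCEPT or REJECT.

start: ε-closure({0}) = {0,1,2,4}
'c' @ 1: {1,3,4,5}  (accept∈set)
'b' @ 2: {5}  (accept∈set)
'c' @ 3: {}  — no active states
rest 'bba' ignored (set empty)
end set {} — state 5 not in

Answer: REJECT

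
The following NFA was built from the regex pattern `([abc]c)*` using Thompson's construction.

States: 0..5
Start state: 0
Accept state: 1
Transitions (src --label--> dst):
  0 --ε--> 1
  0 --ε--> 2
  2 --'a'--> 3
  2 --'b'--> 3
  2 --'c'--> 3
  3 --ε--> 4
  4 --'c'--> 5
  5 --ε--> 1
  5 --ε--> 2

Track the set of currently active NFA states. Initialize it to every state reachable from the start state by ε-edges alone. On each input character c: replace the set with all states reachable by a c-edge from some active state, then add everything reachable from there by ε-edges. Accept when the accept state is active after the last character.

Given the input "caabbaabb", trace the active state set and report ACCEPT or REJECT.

start: ε-closure({0}) = {0,1,2}
'c' @ 1: {3,4}
'a' @ 2: {}  — state set empty
rest 'abbaabb' ignored (set empty)
after full input: {}  (accept=1 not in)

Answer: REJECT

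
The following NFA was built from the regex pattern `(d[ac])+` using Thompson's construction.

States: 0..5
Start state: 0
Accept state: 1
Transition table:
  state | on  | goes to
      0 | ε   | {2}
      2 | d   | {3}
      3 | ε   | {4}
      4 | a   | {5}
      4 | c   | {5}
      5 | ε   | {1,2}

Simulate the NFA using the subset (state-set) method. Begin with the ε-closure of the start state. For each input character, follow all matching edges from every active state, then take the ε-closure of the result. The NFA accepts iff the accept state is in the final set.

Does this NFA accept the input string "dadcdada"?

Answer: ACCEPT

Steps:
start: ε-closure({0}) = {0,2}
'd' @ 1: {3,4}
'a' @ 2: {1,2,5}  ✓accept
'd' @ 3: {3,4}
'c' @ 4: {1,2,5}  ✓accept
'd' @ 5: {3,4}
'a' @ 6: {1,2,5}  ✓accept
'd' @ 7: {3,4}
'a' @ 8: {1,2,5}  ✓accept
after full input: {1,2,5}  (accept=1 in)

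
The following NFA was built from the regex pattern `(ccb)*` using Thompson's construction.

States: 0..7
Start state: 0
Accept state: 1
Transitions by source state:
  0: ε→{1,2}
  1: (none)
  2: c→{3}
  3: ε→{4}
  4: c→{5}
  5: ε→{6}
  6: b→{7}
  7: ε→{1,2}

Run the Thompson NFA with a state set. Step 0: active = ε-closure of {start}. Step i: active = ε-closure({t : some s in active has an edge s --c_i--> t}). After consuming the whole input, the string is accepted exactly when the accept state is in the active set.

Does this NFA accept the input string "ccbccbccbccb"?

Answer: ACCEPT

Derivation:
initial (ε-close {0}): {0,1,2}
'c' @ 1: {3,4}
'c' @ 2: {5,6}
'b' @ 3: {1,2,7}  (accept∈set)
'c' @ 4: {3,4}
'c' @ 5: {5,6}
'b' @ 6: {1,2,7}  (accept∈set)
'c' @ 7: {3,4}
'c' @ 8: {5,6}
'b' @ 9: {1,2,7}  (accept∈set)
'c' @ 10: {3,4}
'c' @ 11: {5,6}
'b' @ 12: {1,2,7}  (accept∈set)
end set {1,2,7} — state 1 in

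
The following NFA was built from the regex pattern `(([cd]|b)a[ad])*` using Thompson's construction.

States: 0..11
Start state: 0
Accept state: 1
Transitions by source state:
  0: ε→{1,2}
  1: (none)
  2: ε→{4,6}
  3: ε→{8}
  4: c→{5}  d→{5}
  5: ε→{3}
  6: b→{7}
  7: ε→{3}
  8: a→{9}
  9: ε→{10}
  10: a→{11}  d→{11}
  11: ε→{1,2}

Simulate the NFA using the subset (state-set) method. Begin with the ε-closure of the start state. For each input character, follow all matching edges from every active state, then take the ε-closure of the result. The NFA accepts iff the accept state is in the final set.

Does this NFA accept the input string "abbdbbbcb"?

Answer: REJECT

Derivation:
S₀ = ε-closure({0}) = {0,1,2,4,6}
'a' @ 1: {}  — state set empty
rest 'bbdbbbcb' ignored (set empty)
end set {} — state 1 not in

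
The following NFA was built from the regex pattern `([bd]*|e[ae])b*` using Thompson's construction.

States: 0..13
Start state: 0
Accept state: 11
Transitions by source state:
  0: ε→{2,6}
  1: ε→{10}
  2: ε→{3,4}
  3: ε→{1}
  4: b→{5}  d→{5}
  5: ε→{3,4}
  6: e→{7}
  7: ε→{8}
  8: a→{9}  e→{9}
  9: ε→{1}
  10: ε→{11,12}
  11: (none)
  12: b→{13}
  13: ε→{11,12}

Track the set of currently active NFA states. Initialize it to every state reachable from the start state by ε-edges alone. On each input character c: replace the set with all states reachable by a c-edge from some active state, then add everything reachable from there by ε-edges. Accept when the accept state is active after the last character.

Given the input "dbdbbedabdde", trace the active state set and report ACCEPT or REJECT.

Answer: REJECT

Steps:
S₀ = ε-closure({0}) = {0,1,2,3,4,6,10,11,12}
'd' @ 1: {1,3,4,5,10,11,12}  [accepting]
'b' @ 2: {1,3,4,5,10,11,12,13}  [accepting]
'd' @ 3: {1,3,4,5,10,11,12}  [accepting]
'b' @ 4: {1,3,4,5,10,11,12,13}  [accepting]
'b' @ 5: {1,3,4,5,10,11,12,13}  [accepting]
'e' @ 6: {}  — state set empty
rest 'dabdde' ignored (set empty)
after full input: {}  (accept=11 not in)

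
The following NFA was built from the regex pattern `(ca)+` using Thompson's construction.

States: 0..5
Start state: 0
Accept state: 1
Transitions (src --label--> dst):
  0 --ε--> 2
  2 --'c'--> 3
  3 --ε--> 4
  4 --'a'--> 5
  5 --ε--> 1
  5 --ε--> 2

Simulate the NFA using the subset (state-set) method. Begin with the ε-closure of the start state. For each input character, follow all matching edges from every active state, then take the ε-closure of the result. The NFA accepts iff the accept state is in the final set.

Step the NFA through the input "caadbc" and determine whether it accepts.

Answer: REJECT

Derivation:
initial (ε-close {0}): {0,2}
'c' @ 1: {3,4}
'a' @ 2: {1,2,5}  [accepting]
'a' @ 3: {}  — no active states
rest 'dbc' ignored (set empty)
final: {}; accept 1 not in set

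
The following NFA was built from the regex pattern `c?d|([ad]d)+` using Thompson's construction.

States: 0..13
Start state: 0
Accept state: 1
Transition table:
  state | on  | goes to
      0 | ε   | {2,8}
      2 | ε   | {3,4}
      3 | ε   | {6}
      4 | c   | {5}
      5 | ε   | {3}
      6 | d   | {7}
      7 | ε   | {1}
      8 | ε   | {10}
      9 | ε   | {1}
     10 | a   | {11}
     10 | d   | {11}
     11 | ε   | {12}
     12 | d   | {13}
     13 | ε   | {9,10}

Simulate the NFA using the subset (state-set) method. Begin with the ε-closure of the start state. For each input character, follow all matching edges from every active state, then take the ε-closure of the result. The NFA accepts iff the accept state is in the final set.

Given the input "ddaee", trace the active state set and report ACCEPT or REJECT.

S₀ = ε-closure({0}) = {0,2,3,4,6,8,10}
'd' @ 1: {1,7,11,12}  ✓accept
'd' @ 2: {1,9,10,13}  ✓accept
'a' @ 3: {11,12}
'e' @ 4: {}  — state set empty
rest 'e' ignored (set empty)
end set {} — state 1 not in

Answer: REJECT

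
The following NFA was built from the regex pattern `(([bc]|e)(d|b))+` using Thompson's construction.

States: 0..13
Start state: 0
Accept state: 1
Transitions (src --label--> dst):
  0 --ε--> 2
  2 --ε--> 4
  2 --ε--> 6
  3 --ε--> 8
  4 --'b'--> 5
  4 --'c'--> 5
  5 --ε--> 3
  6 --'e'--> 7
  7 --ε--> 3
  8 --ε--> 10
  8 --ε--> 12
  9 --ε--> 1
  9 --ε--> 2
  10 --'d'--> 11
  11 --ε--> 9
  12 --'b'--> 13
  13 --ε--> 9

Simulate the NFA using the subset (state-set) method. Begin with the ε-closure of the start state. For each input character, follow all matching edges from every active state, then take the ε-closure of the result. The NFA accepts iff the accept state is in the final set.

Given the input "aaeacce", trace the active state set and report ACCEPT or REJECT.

initial (ε-close {0}): {0,2,4,6}
'a' @ 1: {}  — no active states
rest 'aeacce' ignored (set empty)
end set {} — state 1 not in

Answer: REJECT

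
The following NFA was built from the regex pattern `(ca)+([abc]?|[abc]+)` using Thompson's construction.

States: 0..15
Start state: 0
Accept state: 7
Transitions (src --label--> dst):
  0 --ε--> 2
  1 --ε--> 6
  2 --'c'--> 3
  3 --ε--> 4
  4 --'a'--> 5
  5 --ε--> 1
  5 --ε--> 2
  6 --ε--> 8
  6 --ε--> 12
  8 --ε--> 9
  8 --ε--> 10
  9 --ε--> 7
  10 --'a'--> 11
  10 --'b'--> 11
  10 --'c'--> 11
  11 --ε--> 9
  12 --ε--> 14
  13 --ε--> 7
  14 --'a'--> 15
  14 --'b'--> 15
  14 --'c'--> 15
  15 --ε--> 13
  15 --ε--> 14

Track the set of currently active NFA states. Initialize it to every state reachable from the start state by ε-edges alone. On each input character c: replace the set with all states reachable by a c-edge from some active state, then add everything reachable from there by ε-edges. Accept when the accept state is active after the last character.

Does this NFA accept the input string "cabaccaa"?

start: ε-closure({0}) = {0,2}
'c' @ 1: {3,4}
'a' @ 2: {1,2,5,6,7,8,9,10,12,14}  ✓accept
'b' @ 3: {7,9,11,13,14,15}  ✓accept
'a' @ 4: {7,13,14,15}  ✓accept
'c' @ 5: {7,13,14,15}  ✓accept
'c' @ 6: {7,13,14,15}  ✓accept
'a' @ 7: {7,13,14,15}  ✓accept
'a' @ 8: {7,13,14,15}  ✓accept
end set {7,13,14,15} — state 7 in

Answer: ACCEPT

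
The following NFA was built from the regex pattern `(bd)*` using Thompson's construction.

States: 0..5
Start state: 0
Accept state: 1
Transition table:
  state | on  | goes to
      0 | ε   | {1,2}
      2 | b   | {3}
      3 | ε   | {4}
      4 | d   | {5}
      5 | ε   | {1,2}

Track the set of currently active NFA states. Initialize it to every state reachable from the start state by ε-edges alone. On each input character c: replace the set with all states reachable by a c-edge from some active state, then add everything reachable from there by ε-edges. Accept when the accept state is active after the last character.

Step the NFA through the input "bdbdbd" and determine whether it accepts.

Answer: ACCEPT

Steps:
initial (ε-close {0}): {0,1,2}
'b' @ 1: {3,4}
'd' @ 2: {1,2,5}  [accepting]
'b' @ 3: {3,4}
'd' @ 4: {1,2,5}  [accepting]
'b' @ 5: {3,4}
'd' @ 6: {1,2,5}  [accepting]
after full input: {1,2,5}  (accept=1 in)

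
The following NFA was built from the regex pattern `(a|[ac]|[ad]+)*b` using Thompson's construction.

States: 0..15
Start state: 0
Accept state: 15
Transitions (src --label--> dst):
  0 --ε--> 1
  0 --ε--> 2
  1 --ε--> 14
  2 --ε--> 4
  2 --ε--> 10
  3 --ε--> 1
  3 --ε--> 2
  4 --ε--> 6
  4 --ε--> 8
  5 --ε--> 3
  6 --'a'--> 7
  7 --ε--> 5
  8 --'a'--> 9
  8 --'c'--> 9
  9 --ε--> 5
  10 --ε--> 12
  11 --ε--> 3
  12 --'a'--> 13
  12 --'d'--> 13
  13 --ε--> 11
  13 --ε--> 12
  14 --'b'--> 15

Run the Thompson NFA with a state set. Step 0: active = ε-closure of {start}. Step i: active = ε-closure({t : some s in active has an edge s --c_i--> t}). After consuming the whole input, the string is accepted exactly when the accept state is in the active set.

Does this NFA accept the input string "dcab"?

Answer: ACCEPT

Trace:
initial (ε-close {0}): {0,1,2,4,6,8,10,12,14}
'd' @ 1: {1,2,3,4,6,8,10,11,12,13,14}
'c' @ 2: {1,2,3,4,5,6,8,9,10,12,14}
'a' @ 3: {1,2,3,4,5,6,7,8,9,10,11,12,13,14}
'b' @ 4: {15}  (accept∈set)
final: {15}; accept 15 in set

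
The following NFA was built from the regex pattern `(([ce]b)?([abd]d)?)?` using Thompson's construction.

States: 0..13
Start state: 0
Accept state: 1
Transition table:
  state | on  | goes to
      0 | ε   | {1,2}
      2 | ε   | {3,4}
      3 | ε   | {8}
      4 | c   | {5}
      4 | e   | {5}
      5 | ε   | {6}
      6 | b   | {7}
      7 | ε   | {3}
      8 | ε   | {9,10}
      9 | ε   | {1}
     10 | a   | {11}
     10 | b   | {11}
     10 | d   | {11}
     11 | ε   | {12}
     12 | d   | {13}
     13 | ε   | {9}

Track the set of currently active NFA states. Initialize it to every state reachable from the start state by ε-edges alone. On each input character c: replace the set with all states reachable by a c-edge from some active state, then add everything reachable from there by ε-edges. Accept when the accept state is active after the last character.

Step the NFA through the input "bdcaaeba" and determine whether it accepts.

Answer: REJECT

Derivation:
S₀ = ε-closure({0}) = {0,1,2,3,4,8,9,10}
'b' @ 1: {11,12}
'd' @ 2: {1,9,13}  ✓accept
'c' @ 3: {}  — state set empty
rest 'aaeba' ignored (set empty)
end set {} — state 1 not in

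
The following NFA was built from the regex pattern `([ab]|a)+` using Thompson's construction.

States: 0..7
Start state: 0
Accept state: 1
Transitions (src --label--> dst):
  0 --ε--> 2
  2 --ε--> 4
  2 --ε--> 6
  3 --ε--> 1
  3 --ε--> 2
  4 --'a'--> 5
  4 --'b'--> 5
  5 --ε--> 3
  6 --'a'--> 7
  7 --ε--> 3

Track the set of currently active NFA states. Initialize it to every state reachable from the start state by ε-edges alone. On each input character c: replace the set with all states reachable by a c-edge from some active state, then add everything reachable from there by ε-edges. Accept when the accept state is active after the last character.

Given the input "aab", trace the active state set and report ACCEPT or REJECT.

start: ε-closure({0}) = {0,2,4,6}
'a' @ 1: {1,2,3,4,5,6,7}  [accepting]
'a' @ 2: {1,2,3,4,5,6,7}  [accepting]
'b' @ 3: {1,2,3,4,5,6}  [accepting]
after full input: {1,2,3,4,5,6}  (accept=1 in)

Answer: ACCEPT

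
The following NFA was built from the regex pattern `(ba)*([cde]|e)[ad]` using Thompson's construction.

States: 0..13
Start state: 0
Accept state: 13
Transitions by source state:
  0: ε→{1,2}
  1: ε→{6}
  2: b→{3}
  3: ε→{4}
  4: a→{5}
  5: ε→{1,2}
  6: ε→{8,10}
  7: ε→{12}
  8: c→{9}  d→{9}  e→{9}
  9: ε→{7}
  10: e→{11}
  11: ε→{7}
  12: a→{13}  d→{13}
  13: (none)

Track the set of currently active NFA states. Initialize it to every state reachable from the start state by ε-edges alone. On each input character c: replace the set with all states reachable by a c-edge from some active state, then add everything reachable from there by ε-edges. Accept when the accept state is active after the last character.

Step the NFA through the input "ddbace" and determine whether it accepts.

start: ε-closure({0}) = {0,1,2,6,8,10}
'd' @ 1: {7,9,12}
'd' @ 2: {13}  [accepting]
'b' @ 3: {}  — dead — no transitions
rest 'ace' ignored (set empty)
final: {}; accept 13 not in set

Answer: REJECT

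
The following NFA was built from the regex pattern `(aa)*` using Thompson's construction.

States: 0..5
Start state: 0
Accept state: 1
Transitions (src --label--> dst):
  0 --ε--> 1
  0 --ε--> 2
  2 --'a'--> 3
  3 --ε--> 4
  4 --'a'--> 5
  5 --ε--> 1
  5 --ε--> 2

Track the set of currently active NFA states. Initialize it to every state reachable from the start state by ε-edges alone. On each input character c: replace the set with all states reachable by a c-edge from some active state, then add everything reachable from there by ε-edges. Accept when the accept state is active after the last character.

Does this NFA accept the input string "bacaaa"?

Answer: REJECT

Trace:
start: ε-closure({0}) = {0,1,2}
'b' @ 1: {}  — state set empty
rest 'acaaa' ignored (set empty)
final: {}; accept 1 not in set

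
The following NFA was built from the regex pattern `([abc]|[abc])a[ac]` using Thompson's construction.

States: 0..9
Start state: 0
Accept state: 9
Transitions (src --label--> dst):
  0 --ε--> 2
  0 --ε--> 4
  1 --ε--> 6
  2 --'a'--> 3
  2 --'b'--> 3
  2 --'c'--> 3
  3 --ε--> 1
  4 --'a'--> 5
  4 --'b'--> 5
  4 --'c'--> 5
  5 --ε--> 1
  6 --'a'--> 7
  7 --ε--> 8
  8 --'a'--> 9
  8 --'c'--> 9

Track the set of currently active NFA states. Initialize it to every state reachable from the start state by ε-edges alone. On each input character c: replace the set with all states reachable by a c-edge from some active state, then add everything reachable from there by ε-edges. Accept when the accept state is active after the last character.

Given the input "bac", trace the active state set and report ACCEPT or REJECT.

S₀ = ε-closure({0}) = {0,2,4}
'b' @ 1: {1,3,5,6}
'a' @ 2: {7,8}
'c' @ 3: {9}  ✓accept
end set {9} — state 9 in

Answer: ACCEPT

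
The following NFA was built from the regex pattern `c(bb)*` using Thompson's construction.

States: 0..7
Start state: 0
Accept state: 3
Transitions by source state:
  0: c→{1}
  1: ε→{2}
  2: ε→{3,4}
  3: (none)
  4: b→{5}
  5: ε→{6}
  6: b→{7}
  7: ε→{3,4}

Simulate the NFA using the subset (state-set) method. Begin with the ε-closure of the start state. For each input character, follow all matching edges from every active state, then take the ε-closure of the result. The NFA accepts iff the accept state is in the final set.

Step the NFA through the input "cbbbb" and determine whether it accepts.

S₀ = ε-closure({0}) = {0}
'c' @ 1: {1,2,3,4}  [accepting]
'b' @ 2: {5,6}
'b' @ 3: {3,4,7}  [accepting]
'b' @ 4: {5,6}
'b' @ 5: {3,4,7}  [accepting]
end set {3,4,7} — state 3 in

Answer: ACCEPT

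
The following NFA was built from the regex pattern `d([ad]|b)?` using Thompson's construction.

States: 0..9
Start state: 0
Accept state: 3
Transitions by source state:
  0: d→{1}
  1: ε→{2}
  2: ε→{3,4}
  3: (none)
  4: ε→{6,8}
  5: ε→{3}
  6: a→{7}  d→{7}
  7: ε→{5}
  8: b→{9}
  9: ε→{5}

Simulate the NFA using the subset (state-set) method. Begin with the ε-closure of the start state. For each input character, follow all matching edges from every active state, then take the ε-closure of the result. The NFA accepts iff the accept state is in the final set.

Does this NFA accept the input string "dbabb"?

Answer: REJECT

Steps:
initial (ε-close {0}): {0}
'd' @ 1: {1,2,3,4,6,8}  [accepting]
'b' @ 2: {3,5,9}  [accepting]
'a' @ 3: {}  — state set empty
rest 'bb' ignored (set empty)
final: {}; accept 3 not in set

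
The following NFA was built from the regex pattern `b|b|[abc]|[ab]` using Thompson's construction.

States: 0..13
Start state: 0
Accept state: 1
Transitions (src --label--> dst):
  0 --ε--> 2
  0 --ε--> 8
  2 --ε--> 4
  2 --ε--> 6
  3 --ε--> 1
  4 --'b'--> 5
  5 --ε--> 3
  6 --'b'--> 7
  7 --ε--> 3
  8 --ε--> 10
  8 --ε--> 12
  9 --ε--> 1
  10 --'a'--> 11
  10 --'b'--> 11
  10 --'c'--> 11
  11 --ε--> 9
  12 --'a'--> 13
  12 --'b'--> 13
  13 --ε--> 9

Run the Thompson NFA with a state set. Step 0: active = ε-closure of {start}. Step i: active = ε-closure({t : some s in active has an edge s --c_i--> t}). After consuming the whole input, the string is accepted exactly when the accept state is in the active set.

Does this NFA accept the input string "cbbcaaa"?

start: ε-closure({0}) = {0,2,4,6,8,10,12}
'c' @ 1: {1,9,11}  ✓accept
'b' @ 2: {}  — no active states
rest 'bcaaa' ignored (set empty)
after full input: {}  (accept=1 not in)

Answer: REJECT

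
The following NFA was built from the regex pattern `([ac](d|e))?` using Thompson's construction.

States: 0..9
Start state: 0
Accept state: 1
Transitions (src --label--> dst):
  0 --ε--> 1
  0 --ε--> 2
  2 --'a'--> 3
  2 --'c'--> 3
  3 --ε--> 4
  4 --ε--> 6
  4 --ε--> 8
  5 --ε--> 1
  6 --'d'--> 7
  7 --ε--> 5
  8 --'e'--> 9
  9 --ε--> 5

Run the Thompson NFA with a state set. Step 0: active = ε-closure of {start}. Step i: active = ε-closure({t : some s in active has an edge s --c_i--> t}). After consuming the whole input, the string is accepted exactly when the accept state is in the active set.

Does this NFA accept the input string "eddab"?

Answer: REJECT

Derivation:
start: ε-closure({0}) = {0,1,2}
'e' @ 1: {}  — dead — no transitions
rest 'ddab' ignored (set empty)
end set {} — state 1 not in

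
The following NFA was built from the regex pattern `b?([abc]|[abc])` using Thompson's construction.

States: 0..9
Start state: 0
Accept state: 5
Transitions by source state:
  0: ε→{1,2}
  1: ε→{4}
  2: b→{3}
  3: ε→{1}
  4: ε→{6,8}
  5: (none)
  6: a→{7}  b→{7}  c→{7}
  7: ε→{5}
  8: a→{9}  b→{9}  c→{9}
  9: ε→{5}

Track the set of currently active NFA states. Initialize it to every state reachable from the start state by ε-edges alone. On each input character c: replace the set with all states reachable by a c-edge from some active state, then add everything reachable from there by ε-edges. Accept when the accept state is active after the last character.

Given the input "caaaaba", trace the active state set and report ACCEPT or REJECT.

start: ε-closure({0}) = {0,1,2,4,6,8}
'c' @ 1: {5,7,9}  [accepting]
'a' @ 2: {}  — dead — no transitions
rest 'aaaba' ignored (set empty)
final: {}; accept 5 not in set

Answer: REJECT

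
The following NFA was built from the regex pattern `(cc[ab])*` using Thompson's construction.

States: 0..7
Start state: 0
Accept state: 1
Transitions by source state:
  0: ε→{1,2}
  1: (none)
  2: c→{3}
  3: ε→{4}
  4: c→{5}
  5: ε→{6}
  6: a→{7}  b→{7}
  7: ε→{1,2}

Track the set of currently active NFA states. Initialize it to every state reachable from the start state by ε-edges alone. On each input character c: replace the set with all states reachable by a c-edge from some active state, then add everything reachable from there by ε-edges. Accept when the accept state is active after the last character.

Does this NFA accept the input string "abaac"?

initial (ε-close {0}): {0,1,2}
'a' @ 1: {}  — no active states
rest 'baac' ignored (set empty)
final: {}; accept 1 not in set

Answer: REJECT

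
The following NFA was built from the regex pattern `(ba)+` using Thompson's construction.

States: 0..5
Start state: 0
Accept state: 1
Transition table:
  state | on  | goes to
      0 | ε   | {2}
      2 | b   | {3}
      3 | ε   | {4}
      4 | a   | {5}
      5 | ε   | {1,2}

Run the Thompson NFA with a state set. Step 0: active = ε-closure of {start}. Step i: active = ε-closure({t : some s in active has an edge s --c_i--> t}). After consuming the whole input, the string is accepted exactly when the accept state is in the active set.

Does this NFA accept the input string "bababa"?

Answer: ACCEPT

Steps:
S₀ = ε-closure({0}) = {0,2}
'b' @ 1: {3,4}
'a' @ 2: {1,2,5}  [accepting]
'b' @ 3: {3,4}
'a' @ 4: {1,2,5}  [accepting]
'b' @ 5: {3,4}
'a' @ 6: {1,2,5}  [accepting]
final: {1,2,5}; accept 1 in set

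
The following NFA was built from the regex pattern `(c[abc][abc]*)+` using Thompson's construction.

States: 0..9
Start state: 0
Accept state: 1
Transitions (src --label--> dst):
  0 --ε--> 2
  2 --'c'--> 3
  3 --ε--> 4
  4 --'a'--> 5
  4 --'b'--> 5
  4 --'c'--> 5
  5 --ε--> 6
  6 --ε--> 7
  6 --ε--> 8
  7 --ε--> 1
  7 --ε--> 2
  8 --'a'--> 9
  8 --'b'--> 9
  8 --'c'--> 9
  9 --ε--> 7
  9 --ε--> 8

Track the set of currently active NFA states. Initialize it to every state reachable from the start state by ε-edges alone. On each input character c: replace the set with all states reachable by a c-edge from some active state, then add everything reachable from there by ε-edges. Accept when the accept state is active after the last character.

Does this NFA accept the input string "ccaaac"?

initial (ε-close {0}): {0,2}
'c' @ 1: {3,4}
'c' @ 2: {1,2,5,6,7,8}  ✓accept
'a' @ 3: {1,2,7,8,9}  ✓accept
'a' @ 4: {1,2,7,8,9}  ✓accept
'a' @ 5: {1,2,7,8,9}  ✓accept
'c' @ 6: {1,2,3,4,7,8,9}  ✓accept
after full input: {1,2,3,4,7,8,9}  (accept=1 in)

Answer: ACCEPT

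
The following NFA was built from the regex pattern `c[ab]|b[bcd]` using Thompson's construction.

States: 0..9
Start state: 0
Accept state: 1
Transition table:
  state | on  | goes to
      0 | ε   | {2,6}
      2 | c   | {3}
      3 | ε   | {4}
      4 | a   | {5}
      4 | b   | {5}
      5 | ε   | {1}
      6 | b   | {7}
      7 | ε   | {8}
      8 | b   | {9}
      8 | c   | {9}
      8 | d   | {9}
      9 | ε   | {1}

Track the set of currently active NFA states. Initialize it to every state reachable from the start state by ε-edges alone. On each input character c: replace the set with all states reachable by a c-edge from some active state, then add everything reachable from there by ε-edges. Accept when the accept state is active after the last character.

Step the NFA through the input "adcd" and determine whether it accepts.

initial (ε-close {0}): {0,2,6}
'a' @ 1: {}  — no active states
rest 'dcd' ignored (set empty)
after full input: {}  (accept=1 not in)

Answer: REJECT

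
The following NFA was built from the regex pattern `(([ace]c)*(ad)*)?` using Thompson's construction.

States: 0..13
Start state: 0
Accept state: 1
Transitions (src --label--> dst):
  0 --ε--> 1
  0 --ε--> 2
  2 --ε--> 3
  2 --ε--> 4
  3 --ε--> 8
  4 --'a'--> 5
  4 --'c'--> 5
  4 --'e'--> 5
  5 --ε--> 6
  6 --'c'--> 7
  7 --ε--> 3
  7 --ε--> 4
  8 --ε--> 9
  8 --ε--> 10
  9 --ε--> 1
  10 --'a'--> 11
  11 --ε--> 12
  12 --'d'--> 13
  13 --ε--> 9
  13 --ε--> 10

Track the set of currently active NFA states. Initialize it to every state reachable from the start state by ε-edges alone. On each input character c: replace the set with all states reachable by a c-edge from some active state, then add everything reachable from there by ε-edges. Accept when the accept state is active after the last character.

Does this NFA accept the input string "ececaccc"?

Answer: ACCEPT

Trace:
initial (ε-close {0}): {0,1,2,3,4,8,9,10}
'e' @ 1: {5,6}
'c' @ 2: {1,3,4,7,8,9,10}  ✓accept
'e' @ 3: {5,6}
'c' @ 4: {1,3,4,7,8,9,10}  ✓accept
'a' @ 5: {5,6,11,12}
'c' @ 6: {1,3,4,7,8,9,10}  ✓accept
'c' @ 7: {5,6}
'c' @ 8: {1,3,4,7,8,9,10}  ✓accept
final: {1,3,4,7,8,9,10}; accept 1 in set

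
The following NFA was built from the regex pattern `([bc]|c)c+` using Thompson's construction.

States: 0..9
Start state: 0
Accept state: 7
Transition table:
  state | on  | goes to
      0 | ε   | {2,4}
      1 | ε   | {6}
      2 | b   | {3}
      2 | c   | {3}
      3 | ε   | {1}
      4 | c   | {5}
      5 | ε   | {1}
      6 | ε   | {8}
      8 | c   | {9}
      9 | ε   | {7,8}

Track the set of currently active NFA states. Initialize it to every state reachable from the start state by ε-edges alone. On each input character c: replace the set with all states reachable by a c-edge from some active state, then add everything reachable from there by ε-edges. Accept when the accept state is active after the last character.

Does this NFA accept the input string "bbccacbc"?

Answer: REJECT

Derivation:
S₀ = ε-closure({0}) = {0,2,4}
'b' @ 1: {1,3,6,8}
'b' @ 2: {}  — no active states
rest 'ccacbc' ignored (set empty)
final: {}; accept 7 not in set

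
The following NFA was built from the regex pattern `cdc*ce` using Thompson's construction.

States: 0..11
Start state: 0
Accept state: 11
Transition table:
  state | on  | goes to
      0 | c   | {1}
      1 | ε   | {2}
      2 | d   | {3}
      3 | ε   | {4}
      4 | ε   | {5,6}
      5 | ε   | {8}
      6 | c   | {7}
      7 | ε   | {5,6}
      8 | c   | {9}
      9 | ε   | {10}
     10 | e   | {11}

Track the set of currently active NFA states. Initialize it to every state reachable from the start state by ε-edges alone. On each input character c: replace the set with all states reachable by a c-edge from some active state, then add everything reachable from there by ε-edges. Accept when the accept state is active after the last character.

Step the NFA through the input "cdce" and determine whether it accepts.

Answer: ACCEPT

Steps:
S₀ = ε-closure({0}) = {0}
'c' @ 1: {1,2}
'd' @ 2: {3,4,5,6,8}
'c' @ 3: {5,6,7,8,9,10}
'e' @ 4: {11}  ✓accept
after full input: {11}  (accept=11 in)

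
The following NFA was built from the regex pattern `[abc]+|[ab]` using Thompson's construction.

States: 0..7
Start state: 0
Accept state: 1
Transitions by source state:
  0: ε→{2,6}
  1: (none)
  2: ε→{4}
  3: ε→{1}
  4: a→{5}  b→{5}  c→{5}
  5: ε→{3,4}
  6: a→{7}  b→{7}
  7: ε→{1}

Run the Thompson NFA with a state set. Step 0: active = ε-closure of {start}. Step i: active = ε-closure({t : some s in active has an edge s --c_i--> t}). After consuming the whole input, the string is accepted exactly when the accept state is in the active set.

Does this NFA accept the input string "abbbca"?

Answer: ACCEPT

Steps:
S₀ = ε-closure({0}) = {0,2,4,6}
'a' @ 1: {1,3,4,5,7}  [accepting]
'b' @ 2: {1,3,4,5}  [accepting]
'b' @ 3: {1,3,4,5}  [accepting]
'b' @ 4: {1,3,4,5}  [accepting]
'c' @ 5: {1,3,4,5}  [accepting]
'a' @ 6: {1,3,4,5}  [accepting]
after full input: {1,3,4,5}  (accept=1 in)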